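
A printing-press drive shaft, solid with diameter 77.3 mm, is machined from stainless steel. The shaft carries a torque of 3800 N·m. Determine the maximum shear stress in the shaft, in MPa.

J = πd⁴/32 = π(0.0773)⁴/32 = 3.505×10^-6 m⁴.
τ_max = T·r/J = 3800 × 0.0386 / 3.505×10^-6 = 4.190×10^7 Pa.

41.9 MPa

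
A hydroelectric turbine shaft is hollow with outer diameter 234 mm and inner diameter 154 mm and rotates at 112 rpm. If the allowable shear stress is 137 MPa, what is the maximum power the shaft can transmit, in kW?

J = π(d_o⁴ − d_i⁴)/32 = π(0.234⁴ − 0.154⁴)/32 = 2.391×10^-4 m⁴.
T_max = τ_allow·J/r = 1.37×10^8 × 2.391×10^-4 / 0.117 = 280000 N·m.
ω = 2π·112/60 = 11.73 rad/s, so P_max = T_max·ω = 3.284×10^6 W.

3280 kW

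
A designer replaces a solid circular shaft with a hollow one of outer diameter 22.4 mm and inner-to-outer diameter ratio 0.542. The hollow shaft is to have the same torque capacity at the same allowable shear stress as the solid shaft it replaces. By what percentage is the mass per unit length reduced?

Equal τ_max and T ⇒ the solid shaft needs d_s³ = d_o³(1−k⁴), so d_s = 22.4·(1−0.542⁴)^(1/3) = 21.74 mm.
Area ratio A_h/A_s = d_o²(1−k²)/d_s² = (1−k²)/(1−k⁴)^(2/3) = 0.7500.
Mass saving = 1 − 0.7500 = 25.0 %.

25.0 %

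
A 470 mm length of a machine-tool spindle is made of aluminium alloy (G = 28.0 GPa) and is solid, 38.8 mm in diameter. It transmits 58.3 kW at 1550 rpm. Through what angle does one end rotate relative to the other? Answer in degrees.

1.55°

ω = 2π·1550/60 = 162.3 rad/s, so T = P/ω = 58.3×10³ / 162.3 = 359.2 N·m.
J = πd⁴/32 = π(0.0388)⁴/32 = 2.225×10^-7 m⁴.
θ = T·L/(G·J) = 359.2 × 0.470 / (28.0×10⁹ × 2.225×10^-7) = 0.02710 rad.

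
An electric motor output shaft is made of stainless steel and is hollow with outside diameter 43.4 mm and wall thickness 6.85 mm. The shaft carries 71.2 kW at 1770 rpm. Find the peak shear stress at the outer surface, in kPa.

ω = 2π·1770/60 = 185.4 rad/s, so T = P/ω = 71.2×10³ / 185.4 = 384.1 N·m.
J = π(d_o⁴ − d_i⁴)/32 = π(0.0434⁴ − 0.0297⁴)/32 = 2.719×10^-7 m⁴.
τ_max = T·r/J = 384.1 × 0.0217 / 2.719×10^-7 = 3.066×10^7 Pa.

30700 kPa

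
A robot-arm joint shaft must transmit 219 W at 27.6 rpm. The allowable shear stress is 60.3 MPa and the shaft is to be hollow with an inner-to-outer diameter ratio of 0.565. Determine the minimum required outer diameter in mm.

19.2 mm

ω = 2π·27.6/60 = 2.890 rad/s, so T = P/ω = 219 / 2.890 = 75.77 N·m.
For a hollow shaft with d_i/d_o = 0.565: τ_max = 16T/(π d_o³ (1−k⁴)), so d_o = [16T/(π τ_allow (1−k⁴))]^(1/3) = [16·75.77/(π·6.03×10^7·0.8981)]^(1/3) = 0.01924 m.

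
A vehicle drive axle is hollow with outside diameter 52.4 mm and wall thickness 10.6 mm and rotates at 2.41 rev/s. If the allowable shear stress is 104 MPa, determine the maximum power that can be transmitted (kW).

38.9 kW

J = π(d_o⁴ − d_i⁴)/32 = π(0.0524⁴ − 0.0312⁴)/32 = 6.471×10^-7 m⁴.
T_max = τ_allow·J/r = 1.04×10^8 × 6.471×10^-7 / 0.0262 = 2569 N·m.
ω = 2π·2.41 = 15.14 rad/s, so P_max = T_max·ω = 3.890×10^4 W.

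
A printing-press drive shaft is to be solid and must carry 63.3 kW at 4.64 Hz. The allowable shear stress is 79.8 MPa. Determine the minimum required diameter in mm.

51.7 mm

ω = 2π·4.64 = 29.15 rad/s, so T = P/ω = 63.3×10³ / 29.15 = 2171 N·m.
For a solid shaft τ_max = 16T/(πd³), so d = (16T/(π τ_allow))^(1/3) = (16·2171/(π·7.98×10^7))^(1/3) = 0.05175 m.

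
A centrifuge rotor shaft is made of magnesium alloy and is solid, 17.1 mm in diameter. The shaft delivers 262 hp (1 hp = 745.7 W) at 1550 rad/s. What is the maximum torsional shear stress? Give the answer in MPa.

128 MPa

ω = 1550 rad/s, so T = P/ω = 262×745.7 / 1550 = 126.0 N·m.
J = πd⁴/32 = π(0.0171)⁴/32 = 8.394×10^-9 m⁴.
τ_max = T·r/J = 126.0 × 0.00855 / 8.394×10^-9 = 1.284×10^8 Pa.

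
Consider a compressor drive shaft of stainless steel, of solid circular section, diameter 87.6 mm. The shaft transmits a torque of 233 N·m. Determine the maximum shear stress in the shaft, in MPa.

J = πd⁴/32 = π(0.0876)⁴/32 = 5.781×10^-6 m⁴.
τ_max = T·r/J = 233.0 × 0.0438 / 5.781×10^-6 = 1.765×10^6 Pa.

1.77 MPa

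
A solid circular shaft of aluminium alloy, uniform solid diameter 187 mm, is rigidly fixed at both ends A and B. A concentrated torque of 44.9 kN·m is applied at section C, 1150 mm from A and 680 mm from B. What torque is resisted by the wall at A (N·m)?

With uniform GJ and both ends fixed, compatibility θ_AC = θ_CB gives T_A·a = T_B·b, together with T_A + T_B = T₀.
T_A = T₀·b/(a+b) = 44900·680/1830 = 16680 N·m; T_B = 28220 N·m.

16700 N·m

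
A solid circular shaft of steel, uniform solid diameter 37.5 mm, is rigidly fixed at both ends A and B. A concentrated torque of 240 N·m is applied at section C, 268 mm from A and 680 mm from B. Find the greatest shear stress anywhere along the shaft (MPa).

With uniform GJ and both ends fixed, compatibility θ_AC = θ_CB gives T_A·a = T_B·b, together with T_A + T_B = T₀.
T_A = T₀·b/(a+b) = 240.0·680/948.0 = 172.2 N·m; T_B = 67.85 N·m.
τ in each portion: τ_AC = 1.66×10^7 Pa, τ_CB = 6.55×10^6 Pa; maximum is in AC.
τ_max = T_AC·r/J = 172.2·0.0187/1.94×10^-7 = 1.663×10^7 Pa.

16.6 MPa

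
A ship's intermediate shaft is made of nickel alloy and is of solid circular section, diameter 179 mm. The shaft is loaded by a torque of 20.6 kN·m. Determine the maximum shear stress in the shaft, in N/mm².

J = πd⁴/32 = π(0.179)⁴/32 = 1.008×10^-4 m⁴.
τ_max = T·r/J = 20600 × 0.0895 / 1.008×10^-4 = 1.829×10^7 Pa.

18.3 N/mm²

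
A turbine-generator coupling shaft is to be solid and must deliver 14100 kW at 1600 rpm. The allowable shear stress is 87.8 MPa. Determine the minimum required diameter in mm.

170 mm

ω = 2π·1600/60 = 167.6 rad/s, so T = P/ω = 14100×10³ / 167.6 = 84150 N·m.
For a solid shaft τ_max = 16T/(πd³), so d = (16T/(π τ_allow))^(1/3) = (16·84150/(π·8.78×10^7))^(1/3) = 0.1696 m.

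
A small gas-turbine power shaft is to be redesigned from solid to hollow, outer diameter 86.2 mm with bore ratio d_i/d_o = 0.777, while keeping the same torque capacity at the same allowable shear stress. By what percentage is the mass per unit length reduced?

46.4 %

Equal τ_max and T ⇒ the solid shaft needs d_s³ = d_o³(1−k⁴), so d_s = 86.2·(1−0.777⁴)^(1/3) = 74.11 mm.
Area ratio A_h/A_s = d_o²(1−k²)/d_s² = (1−k²)/(1−k⁴)^(2/3) = 0.5361.
Mass saving = 1 − 0.5361 = 46.4 %.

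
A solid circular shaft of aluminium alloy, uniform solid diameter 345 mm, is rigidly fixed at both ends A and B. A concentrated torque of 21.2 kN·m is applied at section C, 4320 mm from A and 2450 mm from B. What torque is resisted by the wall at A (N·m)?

7670 N·m

With uniform GJ and both ends fixed, compatibility θ_AC = θ_CB gives T_A·a = T_B·b, together with T_A + T_B = T₀.
T_A = T₀·b/(a+b) = 21200·2450/6770 = 7672 N·m; T_B = 13530 N·m.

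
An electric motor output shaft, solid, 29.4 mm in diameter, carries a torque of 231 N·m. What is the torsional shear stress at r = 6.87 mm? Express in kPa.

21600 kPa

J = πd⁴/32 = π(0.0294)⁴/32 = 7.335×10^-8 m⁴.
Shear stress varies linearly with radius: τ = T·r/J = 231.0 × 0.00687 / 7.335×10^-8 = 2.164×10^7 Pa.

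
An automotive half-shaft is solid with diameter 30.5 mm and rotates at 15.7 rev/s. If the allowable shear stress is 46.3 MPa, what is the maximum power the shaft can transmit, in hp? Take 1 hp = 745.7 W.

J = πd⁴/32 = π(0.0305)⁴/32 = 8.496×10^-8 m⁴.
T_max = τ_allow·J/r = 4.63×10^7 × 8.496×10^-8 / 0.0152 = 257.9 N·m.
ω = 2π·15.7 = 98.65 rad/s, so P_max = T_max·ω = 2.544×10^4 W.

34.1 hp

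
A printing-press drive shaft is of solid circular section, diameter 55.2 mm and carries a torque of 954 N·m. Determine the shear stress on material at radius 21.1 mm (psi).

J = πd⁴/32 = π(0.0552)⁴/32 = 9.115×10^-7 m⁴.
Shear stress varies linearly with radius: τ = T·r/J = 954.0 × 0.0211 / 9.115×10^-7 = 2.208×10^7 Pa.

3200 psi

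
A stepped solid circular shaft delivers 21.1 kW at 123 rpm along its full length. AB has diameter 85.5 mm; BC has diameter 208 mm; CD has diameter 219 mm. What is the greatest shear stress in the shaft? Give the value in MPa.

13.3 MPa

ω = 2π·123/60 = 12.88 rad/s, so T = P/ω = 21.1×10³ / 12.88 = 1638 N·m.
Under the same torque, τ_max = 16T/(πd³) is largest where d is smallest — segment AB (d = 85.5 mm).
τ_max = 16·1638/(π·(0.0855)³) = 1.335×10^7 Pa.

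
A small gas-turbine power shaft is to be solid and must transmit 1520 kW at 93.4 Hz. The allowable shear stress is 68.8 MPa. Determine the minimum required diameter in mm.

57.7 mm

ω = 2π·93.4 = 586.8 rad/s, so T = P/ω = 1520×10³ / 586.8 = 2590 N·m.
For a solid shaft τ_max = 16T/(πd³), so d = (16T/(π τ_allow))^(1/3) = (16·2590/(π·6.88×10^7))^(1/3) = 0.05766 m.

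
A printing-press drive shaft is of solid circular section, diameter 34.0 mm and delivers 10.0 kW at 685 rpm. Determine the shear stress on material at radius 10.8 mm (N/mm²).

11.5 N/mm²

ω = 2π·685/60 = 71.73 rad/s, so T = P/ω = 10.0×10³ / 71.73 = 139.4 N·m.
J = πd⁴/32 = π(0.0340)⁴/32 = 1.312×10^-7 m⁴.
Shear stress varies linearly with radius: τ = T·r/J = 139.4 × 0.0108 / 1.312×10^-7 = 1.148×10^7 Pa.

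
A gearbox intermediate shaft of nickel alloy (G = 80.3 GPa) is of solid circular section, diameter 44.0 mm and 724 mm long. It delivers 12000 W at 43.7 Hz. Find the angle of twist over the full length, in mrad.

1.07 mrad

ω = 2π·43.7 = 274.6 rad/s, so T = P/ω = 12000 / 274.6 = 43.70 N·m.
J = πd⁴/32 = π(0.0440)⁴/32 = 3.680×10^-7 m⁴.
θ = T·L/(G·J) = 43.70 × 0.724 / (80.3×10⁹ × 3.680×10^-7) = 1.071×10^-3 rad.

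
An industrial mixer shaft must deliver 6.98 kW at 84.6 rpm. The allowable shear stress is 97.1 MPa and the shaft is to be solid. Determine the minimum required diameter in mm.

34.6 mm

ω = 2π·84.6/60 = 8.859 rad/s, so T = P/ω = 6.98×10³ / 8.859 = 787.9 N·m.
For a solid shaft τ_max = 16T/(πd³), so d = (16T/(π τ_allow))^(1/3) = (16·787.9/(π·9.71×10^7))^(1/3) = 0.03457 m.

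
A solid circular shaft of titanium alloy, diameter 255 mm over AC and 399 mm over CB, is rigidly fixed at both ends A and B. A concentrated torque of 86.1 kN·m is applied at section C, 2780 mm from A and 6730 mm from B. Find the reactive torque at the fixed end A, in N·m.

24800 N·m

Compatibility: T_A·a/J_AC = T_B·b/J_CB with T_A + T_B = T₀.
J_AC = 4.15×10^-4 m⁴, J_CB = 2.49×10^-3 m⁴, so T_A = T₀·(J_AC/a)/((J_AC/a)+(J_CB/b)) = 24770 N·m, T_B = 61330 N·m.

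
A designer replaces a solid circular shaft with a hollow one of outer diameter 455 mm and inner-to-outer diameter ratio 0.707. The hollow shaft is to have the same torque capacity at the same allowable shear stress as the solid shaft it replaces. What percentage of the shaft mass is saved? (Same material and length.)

Equal τ_max and T ⇒ the solid shaft needs d_s³ = d_o³(1−k⁴), so d_s = 455·(1−0.707⁴)^(1/3) = 413.4 mm.
Area ratio A_h/A_s = d_o²(1−k²)/d_s² = (1−k²)/(1−k⁴)^(2/3) = 0.6058.
Mass saving = 1 − 0.6058 = 39.4 %.

39.4 %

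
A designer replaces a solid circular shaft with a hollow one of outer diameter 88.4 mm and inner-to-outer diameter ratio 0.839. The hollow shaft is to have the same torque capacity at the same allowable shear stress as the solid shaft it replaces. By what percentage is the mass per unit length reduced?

Equal τ_max and T ⇒ the solid shaft needs d_s³ = d_o³(1−k⁴), so d_s = 88.4·(1−0.839⁴)^(1/3) = 70.37 mm.
Area ratio A_h/A_s = d_o²(1−k²)/d_s² = (1−k²)/(1−k⁴)^(2/3) = 0.4672.
Mass saving = 1 − 0.4672 = 53.3 %.

53.3 %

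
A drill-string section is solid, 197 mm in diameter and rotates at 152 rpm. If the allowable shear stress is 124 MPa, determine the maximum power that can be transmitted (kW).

J = πd⁴/32 = π(0.197)⁴/32 = 1.479×10^-4 m⁴.
T_max = τ_allow·J/r = 1.24×10^8 × 1.479×10^-4 / 0.0985 = 186100 N·m.
ω = 2π·152/60 = 15.92 rad/s, so P_max = T_max·ω = 2.963×10^6 W.

2960 kW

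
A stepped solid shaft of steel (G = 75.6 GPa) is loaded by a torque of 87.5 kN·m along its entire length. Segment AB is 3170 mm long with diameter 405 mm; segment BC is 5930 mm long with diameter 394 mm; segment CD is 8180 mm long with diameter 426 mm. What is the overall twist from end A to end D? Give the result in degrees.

0.414°

J_AB = π(0.405)⁴/32 = 2.64×10^-3 m⁴; J_BC = π(0.394)⁴/32 = 2.37×10^-3 m⁴; J_CD = π(0.426)⁴/32 = 3.23×10^-3 m⁴.
θ = (T/G)·Σ L_i/J_i = (87500/75.6×10⁹)·(3.17/2.64×10^-3 + 5.93/2.37×10^-3 + 8.18/3.23×10^-3) = 7.218×10^-3 rad.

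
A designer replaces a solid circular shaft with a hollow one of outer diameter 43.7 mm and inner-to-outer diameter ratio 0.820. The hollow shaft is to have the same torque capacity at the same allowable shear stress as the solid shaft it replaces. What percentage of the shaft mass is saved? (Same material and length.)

Equal τ_max and T ⇒ the solid shaft needs d_s³ = d_o³(1−k⁴), so d_s = 43.7·(1−0.820⁴)^(1/3) = 35.76 mm.
Area ratio A_h/A_s = d_o²(1−k²)/d_s² = (1−k²)/(1−k⁴)^(2/3) = 0.4893.
Mass saving = 1 − 0.4893 = 51.1 %.

51.1 %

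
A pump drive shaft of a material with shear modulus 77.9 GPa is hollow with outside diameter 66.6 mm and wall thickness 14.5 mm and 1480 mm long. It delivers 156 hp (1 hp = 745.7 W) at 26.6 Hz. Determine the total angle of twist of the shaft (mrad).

ω = 2π·26.6 = 167.1 rad/s, so T = P/ω = 156×745.7 / 167.1 = 696.0 N·m.
J = π(d_o⁴ − d_i⁴)/32 = π(0.0666⁴ − 0.0376⁴)/32 = 1.735×10^-6 m⁴.
θ = T·L/(G·J) = 696.0 × 1.48 / (77.9×10⁹ × 1.735×10^-6) = 7.620×10^-3 rad.

7.62 mrad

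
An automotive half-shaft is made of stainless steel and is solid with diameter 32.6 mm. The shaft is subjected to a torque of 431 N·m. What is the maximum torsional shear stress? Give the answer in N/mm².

J = πd⁴/32 = π(0.0326)⁴/32 = 1.109×10^-7 m⁴.
τ_max = T·r/J = 431.0 × 0.0163 / 1.109×10^-7 = 6.336×10^7 Pa.

63.4 N/mm²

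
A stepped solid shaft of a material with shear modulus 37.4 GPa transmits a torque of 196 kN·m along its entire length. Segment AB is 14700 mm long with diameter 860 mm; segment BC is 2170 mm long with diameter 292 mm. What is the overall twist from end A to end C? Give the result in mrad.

J_AB = π(0.860)⁴/32 = 0.0537 m⁴; J_BC = π(0.292)⁴/32 = 7.14×10^-4 m⁴.
θ = (T/G)·Σ L_i/J_i = (196000/37.4×10⁹)·(14.7/0.0537 + 2.17/7.14×10^-4) = 0.01737 rad.

17.4 mrad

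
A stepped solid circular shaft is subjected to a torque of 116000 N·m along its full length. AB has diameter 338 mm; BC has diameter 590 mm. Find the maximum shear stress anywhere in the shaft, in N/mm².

Under the same torque, τ_max = 16T/(πd³) is largest where d is smallest — segment AB (d = 338 mm).
τ_max = 16·116000/(π·(0.338)³) = 1.530×10^7 Pa.

15.3 N/mm²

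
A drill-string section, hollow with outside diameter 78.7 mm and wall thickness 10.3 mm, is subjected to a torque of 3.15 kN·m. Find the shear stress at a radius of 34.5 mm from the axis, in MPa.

41.0 MPa

J = π(d_o⁴ − d_i⁴)/32 = π(0.0787⁴ − 0.0581⁴)/32 = 2.647×10^-6 m⁴.
Shear stress varies linearly with radius: τ = T·r/J = 3150 × 0.0345 / 2.647×10^-6 = 4.105×10^7 Pa.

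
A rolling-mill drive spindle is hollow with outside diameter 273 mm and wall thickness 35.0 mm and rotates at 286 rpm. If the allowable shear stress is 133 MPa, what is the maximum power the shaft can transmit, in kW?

11000 kW

J = π(d_o⁴ − d_i⁴)/32 = π(0.273⁴ − 0.203⁴)/32 = 3.786×10^-4 m⁴.
T_max = τ_allow·J/r = 1.33×10^8 × 3.786×10^-4 / 0.137 = 368900 N·m.
ω = 2π·286/60 = 29.95 rad/s, so P_max = T_max·ω = 1.105×10^7 W.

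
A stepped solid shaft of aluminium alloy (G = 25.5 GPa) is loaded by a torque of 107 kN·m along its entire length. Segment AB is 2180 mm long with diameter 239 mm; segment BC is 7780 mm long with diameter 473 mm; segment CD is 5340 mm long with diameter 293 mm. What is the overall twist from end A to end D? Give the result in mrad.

J_AB = π(0.239)⁴/32 = 3.20×10^-4 m⁴; J_BC = π(0.473)⁴/32 = 4.91×10^-3 m⁴; J_CD = π(0.293)⁴/32 = 7.24×10^-4 m⁴.
θ = (T/G)·Σ L_i/J_i = (107000/25.5×10⁹)·(2.18/3.20×10^-4 + 7.78/4.91×10^-3 + 5.34/7.24×10^-4) = 0.06617 rad.

66.2 mrad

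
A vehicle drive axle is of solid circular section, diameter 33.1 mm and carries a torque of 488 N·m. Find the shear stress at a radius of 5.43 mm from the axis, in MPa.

22.5 MPa

J = πd⁴/32 = π(0.0331)⁴/32 = 1.178×10^-7 m⁴.
Shear stress varies linearly with radius: τ = T·r/J = 488.0 × 0.00543 / 1.178×10^-7 = 2.249×10^7 Pa.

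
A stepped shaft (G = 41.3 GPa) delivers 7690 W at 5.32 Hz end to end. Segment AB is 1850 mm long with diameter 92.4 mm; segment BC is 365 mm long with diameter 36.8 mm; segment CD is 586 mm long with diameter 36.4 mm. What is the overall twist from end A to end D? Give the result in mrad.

ω = 2π·5.32 = 33.43 rad/s, so T = P/ω = 7690 / 33.43 = 230.1 N·m.
J_AB = π(0.0924)⁴/32 = 7.16×10^-6 m⁴; J_BC = π(0.0368)⁴/32 = 1.80×10^-7 m⁴; J_CD = π(0.0364)⁴/32 = 1.72×10^-7 m⁴.
θ = (T/G)·Σ L_i/J_i = (230.1/41.3×10⁹)·(1.85/7.16×10^-6 + 0.365/1.80×10^-7 + 0.586/1.72×10^-7) = 0.03167 rad.

31.7 mrad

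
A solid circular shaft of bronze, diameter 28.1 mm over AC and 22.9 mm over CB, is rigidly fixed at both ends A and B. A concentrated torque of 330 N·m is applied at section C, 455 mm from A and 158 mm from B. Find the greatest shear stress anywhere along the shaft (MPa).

Compatibility: T_A·a/J_AC = T_B·b/J_CB with T_A + T_B = T₀.
J_AC = 6.12×10^-8 m⁴, J_CB = 2.70×10^-8 m⁴, so T_A = T₀·(J_AC/a)/((J_AC/a)+(J_CB/b)) = 145.4 N·m, T_B = 184.6 N·m.
τ in each portion: τ_AC = 3.34×10^7 Pa, τ_CB = 7.83×10^7 Pa; maximum is in CB.
τ_max = T_CB·r/J = 184.6·0.0115/2.70×10^-8 = 7.830×10^7 Pa.

78.3 MPa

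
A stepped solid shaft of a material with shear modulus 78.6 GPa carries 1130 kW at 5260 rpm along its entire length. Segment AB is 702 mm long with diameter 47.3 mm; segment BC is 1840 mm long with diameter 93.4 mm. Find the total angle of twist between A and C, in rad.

ω = 2π·5260/60 = 550.8 rad/s, so T = P/ω = 1130×10³ / 550.8 = 2051 N·m.
J_AB = π(0.0473)⁴/32 = 4.91×10^-7 m⁴; J_BC = π(0.0934)⁴/32 = 7.47×10^-6 m⁴.
θ = (T/G)·Σ L_i/J_i = (2051/78.6×10⁹)·(0.702/4.91×10^-7 + 1.84/7.47×10^-6) = 0.04371 rad.

0.0437 rad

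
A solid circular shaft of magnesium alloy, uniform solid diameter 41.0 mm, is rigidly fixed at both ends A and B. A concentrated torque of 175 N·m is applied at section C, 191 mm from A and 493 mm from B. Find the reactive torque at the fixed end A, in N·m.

126 N·m

With uniform GJ and both ends fixed, compatibility θ_AC = θ_CB gives T_A·a = T_B·b, together with T_A + T_B = T₀.
T_A = T₀·b/(a+b) = 175.0·493/684.0 = 126.1 N·m; T_B = 48.87 N·m.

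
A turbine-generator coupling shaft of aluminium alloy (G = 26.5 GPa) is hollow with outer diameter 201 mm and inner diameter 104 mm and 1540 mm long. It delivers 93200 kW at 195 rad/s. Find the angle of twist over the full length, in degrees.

10.7°

ω = 195 rad/s, so T = P/ω = 93200×10³ / 195.0 = 477900 N·m.
J = π(d_o⁴ − d_i⁴)/32 = π(0.201⁴ − 0.104⁴)/32 = 1.488×10^-4 m⁴.
θ = T·L/(G·J) = 477900 × 1.54 / (26.5×10⁹ × 1.488×10^-4) = 0.1867 rad.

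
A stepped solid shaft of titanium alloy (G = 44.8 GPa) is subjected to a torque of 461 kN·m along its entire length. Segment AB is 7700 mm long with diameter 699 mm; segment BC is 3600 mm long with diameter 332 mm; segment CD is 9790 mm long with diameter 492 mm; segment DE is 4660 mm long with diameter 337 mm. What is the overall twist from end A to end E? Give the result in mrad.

89.8 mrad

J_AB = π(0.699)⁴/32 = 0.0234 m⁴; J_BC = π(0.332)⁴/32 = 1.19×10^-3 m⁴; J_CD = π(0.492)⁴/32 = 5.75×10^-3 m⁴; J_DE = π(0.337)⁴/32 = 1.27×10^-3 m⁴.
θ = (T/G)·Σ L_i/J_i = (461000/44.8×10⁹)·(7.70/0.0234 + 3.60/1.19×10^-3 + 9.79/5.75×10^-3 + 4.66/1.27×10^-3) = 0.08982 rad.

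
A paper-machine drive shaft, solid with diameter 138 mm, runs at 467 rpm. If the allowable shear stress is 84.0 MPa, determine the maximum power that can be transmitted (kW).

J = πd⁴/32 = π(0.138)⁴/32 = 3.561×10^-5 m⁴.
T_max = τ_allow·J/r = 8.40×10^7 × 3.561×10^-5 / 0.0690 = 43350 N·m.
ω = 2π·467/60 = 48.90 rad/s, so P_max = T_max·ω = 2.120×10^6 W.

2120 kW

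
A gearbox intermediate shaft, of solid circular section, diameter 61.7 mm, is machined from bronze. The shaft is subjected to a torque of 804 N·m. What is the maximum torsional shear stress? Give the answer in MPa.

17.4 MPa

J = πd⁴/32 = π(0.0617)⁴/32 = 1.423×10^-6 m⁴.
τ_max = T·r/J = 804.0 × 0.0309 / 1.423×10^-6 = 1.743×10^7 Pa.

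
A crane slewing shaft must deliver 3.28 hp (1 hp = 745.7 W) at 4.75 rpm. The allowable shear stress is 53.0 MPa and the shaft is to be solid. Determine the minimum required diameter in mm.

77.9 mm

ω = 2π·4.75/60 = 0.4974 rad/s, so T = P/ω = 3.28×745.7 / 0.4974 = 4917 N·m.
For a solid shaft τ_max = 16T/(πd³), so d = (16T/(π τ_allow))^(1/3) = (16·4917/(π·5.30×10^7))^(1/3) = 0.07789 m.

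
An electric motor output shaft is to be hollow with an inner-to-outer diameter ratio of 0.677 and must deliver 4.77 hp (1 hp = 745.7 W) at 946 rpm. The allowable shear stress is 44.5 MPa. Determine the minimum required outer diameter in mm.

17.3 mm

ω = 2π·946/60 = 99.06 rad/s, so T = P/ω = 4.77×745.7 / 99.06 = 35.91 N·m.
For a hollow shaft with d_i/d_o = 0.677: τ_max = 16T/(π d_o³ (1−k⁴)), so d_o = [16T/(π τ_allow (1−k⁴))]^(1/3) = [16·35.91/(π·4.45×10^7·0.7899)]^(1/3) = 0.01733 m.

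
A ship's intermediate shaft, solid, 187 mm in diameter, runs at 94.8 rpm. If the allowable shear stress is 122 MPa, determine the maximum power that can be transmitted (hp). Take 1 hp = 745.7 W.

2090 hp

J = πd⁴/32 = π(0.187)⁴/32 = 1.201×10^-4 m⁴.
T_max = τ_allow·J/r = 1.22×10^8 × 1.201×10^-4 / 0.0935 = 156600 N·m.
ω = 2π·94.8/60 = 9.927 rad/s, so P_max = T_max·ω = 1.555×10^6 W.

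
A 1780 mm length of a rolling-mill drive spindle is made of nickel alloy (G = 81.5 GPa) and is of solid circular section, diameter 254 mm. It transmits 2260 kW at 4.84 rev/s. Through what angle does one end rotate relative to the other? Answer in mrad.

ω = 2π·4.84 = 30.41 rad/s, so T = P/ω = 2260×10³ / 30.41 = 74320 N·m.
J = πd⁴/32 = π(0.254)⁴/32 = 4.086×10^-4 m⁴.
θ = T·L/(G·J) = 74320 × 1.78 / (81.5×10⁹ × 4.086×10^-4) = 3.972×10^-3 rad.

3.97 mrad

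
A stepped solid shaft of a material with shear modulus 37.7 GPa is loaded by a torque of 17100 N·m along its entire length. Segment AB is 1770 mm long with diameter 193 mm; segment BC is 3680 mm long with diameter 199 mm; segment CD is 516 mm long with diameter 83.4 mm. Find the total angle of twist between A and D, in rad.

J_AB = π(0.193)⁴/32 = 1.36×10^-4 m⁴; J_BC = π(0.199)⁴/32 = 1.54×10^-4 m⁴; J_CD = π(0.0834)⁴/32 = 4.75×10^-6 m⁴.
θ = (T/G)·Σ L_i/J_i = (17100/37.7×10⁹)·(1.77/1.36×10^-4 + 3.68/1.54×10^-4 + 0.516/4.75×10^-6) = 0.06601 rad.

0.0660 rad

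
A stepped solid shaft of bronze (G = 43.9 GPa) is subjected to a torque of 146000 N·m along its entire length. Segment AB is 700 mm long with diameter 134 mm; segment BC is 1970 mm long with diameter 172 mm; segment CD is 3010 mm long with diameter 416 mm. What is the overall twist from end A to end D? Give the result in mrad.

153 mrad

J_AB = π(0.134)⁴/32 = 3.17×10^-5 m⁴; J_BC = π(0.172)⁴/32 = 8.59×10^-5 m⁴; J_CD = π(0.416)⁴/32 = 2.94×10^-3 m⁴.
θ = (T/G)·Σ L_i/J_i = (146000/43.9×10⁹)·(0.700/3.17×10^-5 + 1.97/8.59×10^-5 + 3.01/2.94×10^-3) = 0.1532 rad.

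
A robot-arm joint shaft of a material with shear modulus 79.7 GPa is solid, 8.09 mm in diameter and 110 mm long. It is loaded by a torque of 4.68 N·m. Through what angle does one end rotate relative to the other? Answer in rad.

J = πd⁴/32 = π(0.00809)⁴/32 = 4.205×10^-10 m⁴.
θ = T·L/(G·J) = 4.680 × 0.110 / (79.7×10⁹ × 4.205×10^-10) = 0.01536 rad.

0.0154 rad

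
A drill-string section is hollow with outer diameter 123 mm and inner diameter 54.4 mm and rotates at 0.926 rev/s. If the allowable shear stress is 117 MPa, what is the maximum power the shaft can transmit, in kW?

J = π(d_o⁴ − d_i⁴)/32 = π(0.123⁴ − 0.0544⁴)/32 = 2.161×10^-5 m⁴.
T_max = τ_allow·J/r = 1.17×10^8 × 2.161×10^-5 / 0.0615 = 41110 N·m.
ω = 2π·0.926 = 5.818 rad/s, so P_max = T_max·ω = 2.392×10^5 W.

239 kW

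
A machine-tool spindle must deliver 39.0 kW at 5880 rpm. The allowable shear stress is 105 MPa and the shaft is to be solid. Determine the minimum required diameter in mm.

ω = 2π·5880/60 = 615.8 rad/s, so T = P/ω = 39.0×10³ / 615.8 = 63.34 N·m.
For a solid shaft τ_max = 16T/(πd³), so d = (16T/(π τ_allow))^(1/3) = (16·63.34/(π·1.05×10^8))^(1/3) = 0.01454 m.

14.5 mm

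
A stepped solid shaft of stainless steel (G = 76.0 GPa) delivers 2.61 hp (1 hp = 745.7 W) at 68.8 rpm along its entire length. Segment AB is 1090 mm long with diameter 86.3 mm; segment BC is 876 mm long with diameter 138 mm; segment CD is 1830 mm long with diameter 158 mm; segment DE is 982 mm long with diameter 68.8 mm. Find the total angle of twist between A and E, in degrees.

ω = 2π·68.8/60 = 7.205 rad/s, so T = P/ω = 2.61×745.7 / 7.205 = 270.1 N·m.
J_AB = π(0.0863)⁴/32 = 5.45×10^-6 m⁴; J_BC = π(0.138)⁴/32 = 3.56×10^-5 m⁴; J_CD = π(0.158)⁴/32 = 6.12×10^-5 m⁴; J_DE = π(0.0688)⁴/32 = 2.20×10^-6 m⁴.
θ = (T/G)·Σ L_i/J_i = (270.1/76.0×10⁹)·(1.09/5.45×10^-6 + 0.876/3.56×10^-5 + 1.83/6.12×10^-5 + 0.982/2.20×10^-6) = 2.492×10^-3 rad.

0.143°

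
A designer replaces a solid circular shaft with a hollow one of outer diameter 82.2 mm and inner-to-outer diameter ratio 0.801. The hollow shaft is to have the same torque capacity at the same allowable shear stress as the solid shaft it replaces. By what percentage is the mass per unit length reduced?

49.0 %

Equal τ_max and T ⇒ the solid shaft needs d_s³ = d_o³(1−k⁴), so d_s = 82.2·(1−0.801⁴)^(1/3) = 68.88 mm.
Area ratio A_h/A_s = d_o²(1−k²)/d_s² = (1−k²)/(1−k⁴)^(2/3) = 0.5104.
Mass saving = 1 − 0.5104 = 49.0 %.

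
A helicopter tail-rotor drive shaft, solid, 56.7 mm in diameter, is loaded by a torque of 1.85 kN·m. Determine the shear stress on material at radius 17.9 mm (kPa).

J = πd⁴/32 = π(0.0567)⁴/32 = 1.015×10^-6 m⁴.
Shear stress varies linearly with radius: τ = T·r/J = 1850 × 0.0179 / 1.015×10^-6 = 3.264×10^7 Pa.

32600 kPa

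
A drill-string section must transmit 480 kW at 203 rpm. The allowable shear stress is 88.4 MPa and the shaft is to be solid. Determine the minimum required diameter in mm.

ω = 2π·203/60 = 21.26 rad/s, so T = P/ω = 480×10³ / 21.26 = 22580 N·m.
For a solid shaft τ_max = 16T/(πd³), so d = (16T/(π τ_allow))^(1/3) = (16·22580/(π·8.84×10^7))^(1/3) = 0.1092 m.

109 mm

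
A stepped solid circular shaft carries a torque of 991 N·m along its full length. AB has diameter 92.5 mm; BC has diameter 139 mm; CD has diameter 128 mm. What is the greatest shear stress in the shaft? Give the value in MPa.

6.38 MPa

Under the same torque, τ_max = 16T/(πd³) is largest where d is smallest — segment AB (d = 92.5 mm).
τ_max = 16·991.0/(π·(0.0925)³) = 6.377×10^6 Pa.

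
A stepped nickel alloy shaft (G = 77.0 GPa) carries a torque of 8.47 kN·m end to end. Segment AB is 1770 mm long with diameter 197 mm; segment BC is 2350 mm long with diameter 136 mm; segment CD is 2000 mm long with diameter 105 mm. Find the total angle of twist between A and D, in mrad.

J_AB = π(0.197)⁴/32 = 1.48×10^-4 m⁴; J_BC = π(0.136)⁴/32 = 3.36×10^-5 m⁴; J_CD = π(0.105)⁴/32 = 1.19×10^-5 m⁴.
θ = (T/G)·Σ L_i/J_i = (8470/77.0×10⁹)·(1.77/1.48×10^-4 + 2.35/3.36×10^-5 + 2.00/1.19×10^-5) = 0.02745 rad.

27.4 mrad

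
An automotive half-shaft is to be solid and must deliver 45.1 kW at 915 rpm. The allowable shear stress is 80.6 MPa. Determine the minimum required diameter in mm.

ω = 2π·915/60 = 95.82 rad/s, so T = P/ω = 45.1×10³ / 95.82 = 470.7 N·m.
For a solid shaft τ_max = 16T/(πd³), so d = (16T/(π τ_allow))^(1/3) = (16·470.7/(π·8.06×10^7))^(1/3) = 0.03098 m.

31.0 mm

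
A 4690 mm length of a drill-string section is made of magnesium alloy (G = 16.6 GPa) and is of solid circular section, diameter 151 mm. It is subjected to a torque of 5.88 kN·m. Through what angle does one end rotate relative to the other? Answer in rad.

0.0325 rad

J = πd⁴/32 = π(0.151)⁴/32 = 5.104×10^-5 m⁴.
θ = T·L/(G·J) = 5880 × 4.69 / (16.6×10⁹ × 5.104×10^-5) = 0.03255 rad.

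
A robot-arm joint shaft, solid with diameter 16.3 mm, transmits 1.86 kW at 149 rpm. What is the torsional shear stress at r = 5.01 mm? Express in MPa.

ω = 2π·149/60 = 15.60 rad/s, so T = P/ω = 1.86×10³ / 15.60 = 119.2 N·m.
J = πd⁴/32 = π(0.0163)⁴/32 = 6.930×10^-9 m⁴.
Shear stress varies linearly with radius: τ = T·r/J = 119.2 × 0.00501 / 6.930×10^-9 = 8.618×10^7 Pa.

86.2 MPa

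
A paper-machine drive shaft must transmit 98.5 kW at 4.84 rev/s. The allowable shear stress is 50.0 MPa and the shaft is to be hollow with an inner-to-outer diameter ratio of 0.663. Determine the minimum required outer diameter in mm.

ω = 2π·4.84 = 30.41 rad/s, so T = P/ω = 98.5×10³ / 30.41 = 3239 N·m.
For a hollow shaft with d_i/d_o = 0.663: τ_max = 16T/(π d_o³ (1−k⁴)), so d_o = [16T/(π τ_allow (1−k⁴))]^(1/3) = [16·3239/(π·5.00×10^7·0.8068)]^(1/3) = 0.07423 m.

74.2 mm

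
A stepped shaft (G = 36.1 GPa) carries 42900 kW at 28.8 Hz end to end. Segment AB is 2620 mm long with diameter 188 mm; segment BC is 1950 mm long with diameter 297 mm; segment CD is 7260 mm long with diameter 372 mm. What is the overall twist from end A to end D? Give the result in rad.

ω = 2π·28.8 = 181.0 rad/s, so T = P/ω = 42900×10³ / 181.0 = 237100 N·m.
J_AB = π(0.188)⁴/32 = 1.23×10^-4 m⁴; J_BC = π(0.297)⁴/32 = 7.64×10^-4 m⁴; J_CD = π(0.372)⁴/32 = 1.88×10^-3 m⁴.
θ = (T/G)·Σ L_i/J_i = (237100/36.1×10⁹)·(2.62/1.23×10^-4 + 1.95/7.64×10^-4 + 7.26/1.88×10^-3) = 0.1824 rad.

0.182 rad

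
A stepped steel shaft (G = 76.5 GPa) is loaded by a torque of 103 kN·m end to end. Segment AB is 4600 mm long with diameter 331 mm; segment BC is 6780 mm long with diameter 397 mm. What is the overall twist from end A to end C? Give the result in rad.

0.00900 rad

J_AB = π(0.331)⁴/32 = 1.18×10^-3 m⁴; J_BC = π(0.397)⁴/32 = 2.44×10^-3 m⁴.
θ = (T/G)·Σ L_i/J_i = (103000/76.5×10⁹)·(4.60/1.18×10^-3 + 6.78/2.44×10^-3) = 8.999×10^-3 rad.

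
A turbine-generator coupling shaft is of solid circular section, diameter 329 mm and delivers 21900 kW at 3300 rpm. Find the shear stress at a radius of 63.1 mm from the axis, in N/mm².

3.48 N/mm²

ω = 2π·3300/60 = 345.6 rad/s, so T = P/ω = 21900×10³ / 345.6 = 63370 N·m.
J = πd⁴/32 = π(0.329)⁴/32 = 1.150×10^-3 m⁴.
Shear stress varies linearly with radius: τ = T·r/J = 63370 × 0.0631 / 1.150×10^-3 = 3.477×10^6 Pa.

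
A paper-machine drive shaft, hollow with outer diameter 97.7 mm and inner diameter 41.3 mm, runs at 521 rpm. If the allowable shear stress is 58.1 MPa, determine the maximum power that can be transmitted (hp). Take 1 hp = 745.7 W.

754 hp

J = π(d_o⁴ − d_i⁴)/32 = π(0.0977⁴ − 0.0413⁴)/32 = 8.659×10^-6 m⁴.
T_max = τ_allow·J/r = 5.81×10^7 × 8.659×10^-6 / 0.0489 = 10300 N·m.
ω = 2π·521/60 = 54.56 rad/s, so P_max = T_max·ω = 5.619×10^5 W.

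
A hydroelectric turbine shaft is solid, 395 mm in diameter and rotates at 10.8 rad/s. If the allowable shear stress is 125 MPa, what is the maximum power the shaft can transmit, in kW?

16300 kW

J = πd⁴/32 = π(0.395)⁴/32 = 2.390×10^-3 m⁴.
T_max = τ_allow·J/r = 1.25×10^8 × 2.390×10^-3 / 0.198 = 1.513e6 N·m.
ω = 10.8 rad/s, so P_max = T_max·ω = 1.634×10^7 W.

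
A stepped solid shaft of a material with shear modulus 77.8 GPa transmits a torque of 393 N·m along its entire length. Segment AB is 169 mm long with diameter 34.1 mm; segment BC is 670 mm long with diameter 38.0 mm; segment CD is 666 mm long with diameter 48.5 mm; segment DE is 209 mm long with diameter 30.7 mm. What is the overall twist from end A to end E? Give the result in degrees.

2.36°

J_AB = π(0.0341)⁴/32 = 1.33×10^-7 m⁴; J_BC = π(0.0380)⁴/32 = 2.05×10^-7 m⁴; J_CD = π(0.0485)⁴/32 = 5.43×10^-7 m⁴; J_DE = π(0.0307)⁴/32 = 8.72×10^-8 m⁴.
θ = (T/G)·Σ L_i/J_i = (393.0/77.8×10⁹)·(0.169/1.33×10^-7 + 0.670/2.05×10^-7 + 0.666/5.43×10^-7 + 0.209/8.72×10^-8) = 0.04126 rad.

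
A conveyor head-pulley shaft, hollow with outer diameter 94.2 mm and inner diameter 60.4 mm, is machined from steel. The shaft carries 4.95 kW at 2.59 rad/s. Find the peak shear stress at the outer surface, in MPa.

ω = 2.59 rad/s, so T = P/ω = 4.95×10³ / 2.590 = 1911 N·m.
J = π(d_o⁴ − d_i⁴)/32 = π(0.0942⁴ − 0.0604⁴)/32 = 6.424×10^-6 m⁴.
τ_max = T·r/J = 1911 × 0.0471 / 6.424×10^-6 = 1.401×10^7 Pa.

14.0 MPa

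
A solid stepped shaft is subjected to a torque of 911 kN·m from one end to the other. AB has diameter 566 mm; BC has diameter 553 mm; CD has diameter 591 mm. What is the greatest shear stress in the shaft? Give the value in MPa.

Under the same torque, τ_max = 16T/(πd³) is largest where d is smallest — segment BC (d = 553 mm).
τ_max = 16·911000/(π·(0.553)³) = 2.744×10^7 Pa.

27.4 MPa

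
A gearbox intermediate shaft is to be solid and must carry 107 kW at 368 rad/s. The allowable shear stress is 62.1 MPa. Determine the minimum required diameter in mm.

28.8 mm

ω = 368 rad/s, so T = P/ω = 107×10³ / 368.0 = 290.8 N·m.
For a solid shaft τ_max = 16T/(πd³), so d = (16T/(π τ_allow))^(1/3) = (16·290.8/(π·6.21×10^7))^(1/3) = 0.02878 m.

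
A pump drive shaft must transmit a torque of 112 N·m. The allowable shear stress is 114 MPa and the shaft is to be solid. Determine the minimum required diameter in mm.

17.1 mm

For a solid shaft τ_max = 16T/(πd³), so d = (16T/(π τ_allow))^(1/3) = (16·112.0/(π·1.14×10^8))^(1/3) = 0.01710 m.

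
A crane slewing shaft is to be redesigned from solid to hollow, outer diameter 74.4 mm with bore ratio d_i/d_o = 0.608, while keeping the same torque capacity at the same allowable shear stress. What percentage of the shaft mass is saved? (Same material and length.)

Equal τ_max and T ⇒ the solid shaft needs d_s³ = d_o³(1−k⁴), so d_s = 74.4·(1−0.608⁴)^(1/3) = 70.84 mm.
Area ratio A_h/A_s = d_o²(1−k²)/d_s² = (1−k²)/(1−k⁴)^(2/3) = 0.6952.
Mass saving = 1 − 0.6952 = 30.5 %.

30.5 %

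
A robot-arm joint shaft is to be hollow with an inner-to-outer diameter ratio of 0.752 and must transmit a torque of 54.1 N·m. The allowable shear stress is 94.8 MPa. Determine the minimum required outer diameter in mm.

16.2 mm

For a hollow shaft with d_i/d_o = 0.752: τ_max = 16T/(π d_o³ (1−k⁴)), so d_o = [16T/(π τ_allow (1−k⁴))]^(1/3) = [16·54.10/(π·9.48×10^7·0.6802)]^(1/3) = 0.01623 m.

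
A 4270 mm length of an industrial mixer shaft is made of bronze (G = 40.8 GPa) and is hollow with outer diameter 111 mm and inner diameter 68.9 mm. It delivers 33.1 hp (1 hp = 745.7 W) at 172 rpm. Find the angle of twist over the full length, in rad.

ω = 2π·172/60 = 18.01 rad/s, so T = P/ω = 33.1×745.7 / 18.01 = 1370 N·m.
J = π(d_o⁴ − d_i⁴)/32 = π(0.111⁴ − 0.0689⁴)/32 = 1.269×10^-5 m⁴.
θ = T·L/(G·J) = 1370 × 4.27 / (40.8×10⁹ × 1.269×10^-5) = 0.01130 rad.

0.0113 rad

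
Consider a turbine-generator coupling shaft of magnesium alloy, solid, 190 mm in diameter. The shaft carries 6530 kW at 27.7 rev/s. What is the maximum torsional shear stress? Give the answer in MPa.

27.9 MPa

ω = 2π·27.7 = 174.0 rad/s, so T = P/ω = 6530×10³ / 174.0 = 37520 N·m.
J = πd⁴/32 = π(0.190)⁴/32 = 1.279×10^-4 m⁴.
τ_max = T·r/J = 37520 × 0.0950 / 1.279×10^-4 = 2.786×10^7 Pa.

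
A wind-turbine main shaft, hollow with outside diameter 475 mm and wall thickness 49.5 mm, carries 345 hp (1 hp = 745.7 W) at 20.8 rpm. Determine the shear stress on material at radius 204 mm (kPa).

ω = 2π·20.8/60 = 2.178 rad/s, so T = P/ω = 345×745.7 / 2.178 = 118100 N·m.
J = π(d_o⁴ − d_i⁴)/32 = π(0.475⁴ − 0.376⁴)/32 = 3.036×10^-3 m⁴.
Shear stress varies linearly with radius: τ = T·r/J = 118100 × 0.204 / 3.036×10^-3 = 7.938×10^6 Pa.

7940 kPa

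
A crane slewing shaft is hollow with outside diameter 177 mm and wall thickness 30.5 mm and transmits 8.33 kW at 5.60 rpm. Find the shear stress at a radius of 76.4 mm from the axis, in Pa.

1.38e7 Pa

ω = 2π·5.60/60 = 0.5864 rad/s, so T = P/ω = 8.33×10³ / 0.5864 = 14200 N·m.
J = π(d_o⁴ − d_i⁴)/32 = π(0.177⁴ − 0.116⁴)/32 = 7.858×10^-5 m⁴.
Shear stress varies linearly with radius: τ = T·r/J = 14200 × 0.0764 / 7.858×10^-5 = 1.381×10^7 Pa.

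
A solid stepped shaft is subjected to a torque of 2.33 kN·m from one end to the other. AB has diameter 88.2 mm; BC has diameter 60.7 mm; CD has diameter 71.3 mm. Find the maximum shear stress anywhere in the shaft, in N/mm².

Under the same torque, τ_max = 16T/(πd³) is largest where d is smallest — segment BC (d = 60.7 mm).
τ_max = 16·2330/(π·(0.0607)³) = 5.306×10^7 Pa.

53.1 N/mm²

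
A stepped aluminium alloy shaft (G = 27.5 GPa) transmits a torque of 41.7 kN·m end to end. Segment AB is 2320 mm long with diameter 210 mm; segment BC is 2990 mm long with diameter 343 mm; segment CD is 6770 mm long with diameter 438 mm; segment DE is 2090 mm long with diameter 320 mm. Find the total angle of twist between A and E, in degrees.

J_AB = π(0.210)⁴/32 = 1.91×10^-4 m⁴; J_BC = π(0.343)⁴/32 = 1.36×10^-3 m⁴; J_CD = π(0.438)⁴/32 = 3.61×10^-3 m⁴; J_DE = π(0.320)⁴/32 = 1.03×10^-3 m⁴.
θ = (T/G)·Σ L_i/J_i = (41700/27.5×10⁹)·(2.32/1.91×10^-4 + 2.99/1.36×10^-3 + 6.77/3.61×10^-3 + 2.09/1.03×10^-3) = 0.02768 rad.

1.59°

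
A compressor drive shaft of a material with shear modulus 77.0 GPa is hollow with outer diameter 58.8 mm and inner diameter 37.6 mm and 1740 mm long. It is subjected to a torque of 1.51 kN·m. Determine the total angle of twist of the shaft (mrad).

34.9 mrad

J = π(d_o⁴ − d_i⁴)/32 = π(0.0588⁴ − 0.0376⁴)/32 = 9.773×10^-7 m⁴.
θ = T·L/(G·J) = 1510 × 1.74 / (77.0×10⁹ × 9.773×10^-7) = 0.03491 rad.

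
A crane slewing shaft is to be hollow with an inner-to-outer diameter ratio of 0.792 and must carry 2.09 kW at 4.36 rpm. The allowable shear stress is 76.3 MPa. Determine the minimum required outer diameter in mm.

ω = 2π·4.36/60 = 0.4566 rad/s, so T = P/ω = 2.09×10³ / 0.4566 = 4578 N·m.
For a hollow shaft with d_i/d_o = 0.792: τ_max = 16T/(π d_o³ (1−k⁴)), so d_o = [16T/(π τ_allow (1−k⁴))]^(1/3) = [16·4578/(π·7.63×10^7·0.6065)]^(1/3) = 0.07957 m.

79.6 mm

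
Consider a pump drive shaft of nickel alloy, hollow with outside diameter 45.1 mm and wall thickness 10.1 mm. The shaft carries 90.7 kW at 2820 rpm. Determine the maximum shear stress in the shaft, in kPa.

18800 kPa

ω = 2π·2820/60 = 295.3 rad/s, so T = P/ω = 90.7×10³ / 295.3 = 307.1 N·m.
J = π(d_o⁴ − d_i⁴)/32 = π(0.0451⁴ − 0.0249⁴)/32 = 3.684×10^-7 m⁴.
τ_max = T·r/J = 307.1 × 0.0226 / 3.684×10^-7 = 1.880×10^7 Pa.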